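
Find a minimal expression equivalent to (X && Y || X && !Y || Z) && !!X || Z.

(X && Y || X && !Y || Z) && !!X || Z
= (X || Z) && !!X || Z   (distribution)
= (X || Z) && X || Z   (double negation)
= X || Z   (absorption)

X || Z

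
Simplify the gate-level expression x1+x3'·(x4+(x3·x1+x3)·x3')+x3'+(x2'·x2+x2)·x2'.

x1+x3'

x1+x3'·(x4+(x3·x1+x3)·x3')+x3'+(x2'·x2+x2)·x2'
= x1+x3'·(x4+(x3·x1+x3)·x3')+x3'+x2·x2'   — complement / identity
= x1+x3'·(x4+x3·x3')+x3'+x2·x2'   — absorption
= x1+x3'·(x4+x3·x3')+x3'   — complement / identity
= x1+x3'·x4+x3'   — complement / identity
= x1+x3'   — absorption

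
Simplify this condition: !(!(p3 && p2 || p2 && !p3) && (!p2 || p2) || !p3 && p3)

!(!(p3 && p2 || p2 && !p3) && (!p2 || p2) || !p3 && p3)
= !(!p2 && (!p2 || p2) || !p3 && p3)   — distribution
= !(!p2 && (!p2 || p2))   — complement / identity
= !!p2   — complement / identity
= p2   — double negation

p2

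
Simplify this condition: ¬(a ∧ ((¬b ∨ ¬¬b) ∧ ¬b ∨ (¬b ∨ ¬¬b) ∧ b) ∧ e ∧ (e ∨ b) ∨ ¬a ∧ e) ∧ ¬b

¬e ∧ ¬b

¬(a ∧ ((¬b ∨ ¬¬b) ∧ ¬b ∨ (¬b ∨ ¬¬b) ∧ b) ∧ e ∧ (e ∨ b) ∨ ¬a ∧ e) ∧ ¬b
= ¬(a ∧ (¬b ∨ ¬¬b) ∧ e ∧ (e ∨ b) ∨ ¬a ∧ e) ∧ ¬b
= ¬(a ∧ (¬b ∨ b) ∧ e ∧ (e ∨ b) ∨ ¬a ∧ e) ∧ ¬b
= ¬(a ∧ e ∧ (e ∨ b) ∨ ¬a ∧ e) ∧ ¬b
= ¬(a ∧ e ∨ ¬a ∧ e) ∧ ¬b
= ¬e ∧ ¬b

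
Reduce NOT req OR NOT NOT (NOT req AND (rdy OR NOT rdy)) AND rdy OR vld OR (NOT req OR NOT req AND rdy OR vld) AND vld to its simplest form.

NOT req OR vld

NOT req OR NOT NOT (NOT req AND (rdy OR NOT rdy)) AND rdy OR vld OR (NOT req OR NOT req AND rdy OR vld) AND vld
= NOT req OR NOT req AND (rdy OR NOT rdy) AND rdy OR vld OR (NOT req OR NOT req AND rdy OR vld) AND vld   (double negation)
= NOT req OR NOT req AND rdy OR vld OR (NOT req OR NOT req AND rdy OR vld) AND vld   (complement / identity)
= NOT req OR NOT req AND rdy OR vld   (absorption)
= NOT req OR vld   (absorption)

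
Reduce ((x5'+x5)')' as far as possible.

1

((x5'+x5)')'
= x5'+x5   (double negation)
= 1   (complement)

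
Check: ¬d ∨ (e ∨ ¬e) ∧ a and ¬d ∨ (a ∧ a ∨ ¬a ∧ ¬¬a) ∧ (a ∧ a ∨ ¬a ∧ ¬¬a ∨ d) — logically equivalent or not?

Yes

E1: ¬d ∨ (e ∨ ¬e) ∧ a
    = ¬d ∨ a   — complement / identity
E2: ¬d ∨ (a ∧ a ∨ ¬a ∧ ¬¬a) ∧ (a ∧ a ∨ ¬a ∧ ¬¬a ∨ d)
    = ¬d ∨ a ∧ a ∨ ¬a ∧ ¬¬a   — absorption
    = ¬d ∨ a ∧ a ∨ ¬a ∧ a   — double negation
    = ¬d ∨ a   — distribution
Both reduce to ¬d ∨ a, so they are equivalent.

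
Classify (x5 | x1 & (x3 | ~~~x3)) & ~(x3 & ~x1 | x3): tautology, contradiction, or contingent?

contingent

(x5 | x1 & (x3 | ~~~x3)) & ~(x3 & ~x1 | x3)
= (x5 | x1 & (x3 | ~~~x3)) & ~x3   [absorption]
= (x5 | x1 & (x3 | ~x3)) & ~x3   [double negation]
= (x5 | x1) & ~x3   [complement / identity]
This depends on x1, x3, x5, so it is not a constant.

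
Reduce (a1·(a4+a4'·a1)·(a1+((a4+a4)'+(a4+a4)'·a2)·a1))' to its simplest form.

a1'

(a1·(a4+a4'·a1)·(a1+((a4+a4)'+(a4+a4)'·a2)·a1))'
= (a1·(a4+a4'·a1)·(a1+(a4+a4)'·a1))'   (absorption)
= (a1·(a4+a4'·a1)·(a1+a4'·a1))'   (idempotence)
= (a1·(a4·a1+a4'·a1))'   (distribution)
= (a1·a1)'   (distribution)
= a1'   (idempotence)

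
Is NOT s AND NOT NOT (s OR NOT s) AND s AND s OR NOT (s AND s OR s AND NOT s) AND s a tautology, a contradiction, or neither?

contradiction

NOT s AND NOT NOT (s OR NOT s) AND s AND s OR NOT (s AND s OR s AND NOT s) AND s
= NOT s AND NOT NOT (s OR NOT s) AND s AND s OR NOT s AND s
= NOT s AND (s OR NOT s) AND s AND s OR NOT s AND s
= NOT s AND s AND s OR NOT s AND s
= NOT s AND s OR NOT s AND s
= NOT s AND s
= FALSE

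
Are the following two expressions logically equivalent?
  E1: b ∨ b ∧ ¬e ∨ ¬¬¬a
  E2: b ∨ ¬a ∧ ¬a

E1: b ∨ b ∧ ¬e ∨ ¬¬¬a
    = b ∨ ¬¬¬a   (absorption)
    = b ∨ ¬a   (double negation)
E2: b ∨ ¬a ∧ ¬a
    = b ∨ ¬a   (idempotence)
Both reduce to b ∨ ¬a, so they are equivalent.

Yes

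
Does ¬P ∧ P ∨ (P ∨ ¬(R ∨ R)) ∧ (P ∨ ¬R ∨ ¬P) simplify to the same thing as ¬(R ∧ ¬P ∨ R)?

E1: ¬P ∧ P ∨ (P ∨ ¬(R ∨ R)) ∧ (P ∨ ¬R ∨ ¬P)
    = ¬P ∧ P ∨ (P ∨ ¬R) ∧ (P ∨ ¬R ∨ ¬P)   [idempotence]
    = ¬P ∧ P ∨ P ∨ ¬R   [absorption]
    = P ∨ ¬R   [complement / identity]
E2: ¬(R ∧ ¬P ∨ R)
    = ¬R   [absorption]
These differ: at P=1, R=1, E1 = 1 but E2 = 0.

No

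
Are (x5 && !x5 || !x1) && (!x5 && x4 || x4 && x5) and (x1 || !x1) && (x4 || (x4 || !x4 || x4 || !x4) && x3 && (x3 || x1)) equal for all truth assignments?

E1: (x5 && !x5 || !x1) && (!x5 && x4 || x4 && x5)
    = (x5 && !x5 || !x1) && x4   (distribution)
    = !x1 && x4   (complement / identity)
E2: (x1 || !x1) && (x4 || (x4 || !x4 || x4 || !x4) && x3 && (x3 || x1))
    = (x1 || !x1) && (x4 || (x4 || !x4) && x3 && (x3 || x1))   (idempotence)
    = (x1 || !x1) && (x4 || x3 && (x3 || x1))   (complement / identity)
    = x4 || x3 && (x3 || x1)   (complement / identity)
    = x4 || x3   (absorption)
These differ: at x1=1, x3=0, x4=1, x5=0, E1 = 0 but E2 = 1.

No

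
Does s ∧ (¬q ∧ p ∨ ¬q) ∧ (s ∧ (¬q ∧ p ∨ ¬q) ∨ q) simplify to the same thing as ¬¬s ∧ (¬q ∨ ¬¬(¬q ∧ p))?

E1: s ∧ (¬q ∧ p ∨ ¬q) ∧ (s ∧ (¬q ∧ p ∨ ¬q) ∨ q)
    = s ∧ (¬q ∧ p ∨ ¬q)   [absorption]
    = s ∧ ¬q   [absorption]
E2: ¬¬s ∧ (¬q ∨ ¬¬(¬q ∧ p))
    = s ∧ (¬q ∨ ¬¬(¬q ∧ p))   [double negation]
    = s ∧ (¬q ∨ ¬q ∧ p)   [double negation]
    = s ∧ ¬q   [absorption]
Both reduce to s ∧ ¬q, so they are equivalent.

Yes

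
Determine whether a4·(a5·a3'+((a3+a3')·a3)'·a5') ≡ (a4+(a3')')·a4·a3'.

E1: a4·(a5·a3'+((a3+a3')·a3)'·a5')
    = a4·(a5·a3'+a3'·a5')   [complement / identity]
    = a4·a3'   [distribution]
E2: (a4+(a3')')·a4·a3'
    = (a4+a3)·a4·a3'   [double negation]
    = a4·a3'   [absorption]
Both reduce to a4·a3', so they are equivalent.

Yes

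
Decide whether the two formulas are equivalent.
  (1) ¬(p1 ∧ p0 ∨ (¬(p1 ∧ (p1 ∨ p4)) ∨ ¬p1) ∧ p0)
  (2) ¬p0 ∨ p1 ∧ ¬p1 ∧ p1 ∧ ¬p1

Yes

E1: ¬(p1 ∧ p0 ∨ (¬(p1 ∧ (p1 ∨ p4)) ∨ ¬p1) ∧ p0)
    = ¬(p1 ∧ p0 ∨ (¬p1 ∨ ¬p1) ∧ p0)   [absorption]
    = ¬(p1 ∧ p0 ∨ ¬p1 ∧ p0)   [idempotence]
    = ¬p0   [distribution]
E2: ¬p0 ∨ p1 ∧ ¬p1 ∧ p1 ∧ ¬p1
    = ¬p0 ∨ p1 ∧ ¬p1   [idempotence]
    = ¬p0   [complement / identity]
Both reduce to ¬p0, so they are equivalent.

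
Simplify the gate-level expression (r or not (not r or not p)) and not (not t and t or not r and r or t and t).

r and not t

(r or not (not r or not p)) and not (not t and t or not r and r or t and t)
= (r or r and p) and not (not t and t or not r and r or t and t)   — De Morgan
= (r or r and p) and not (not t and t or t and t)   — complement / identity
= (r or r and p) and not t   — distribution
= r and not t   — absorption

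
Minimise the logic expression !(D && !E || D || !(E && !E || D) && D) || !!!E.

!D || !E

!(D && !E || D || !(E && !E || D) && D) || !!!E
= !(D && !E || D || !D && D) || !!!E   (complement / identity)
= !(D || !D && D) || !!!E   (absorption)
= !(D || !D && D) || !E   (double negation)
= !D || !E   (complement / identity)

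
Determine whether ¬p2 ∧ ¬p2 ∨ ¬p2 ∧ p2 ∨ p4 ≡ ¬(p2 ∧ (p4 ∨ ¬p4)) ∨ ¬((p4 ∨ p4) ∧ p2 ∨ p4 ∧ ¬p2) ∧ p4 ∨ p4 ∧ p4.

Yes

E1: ¬p2 ∧ ¬p2 ∨ ¬p2 ∧ p2 ∨ p4
    = ¬p2 ∨ p4
E2: ¬(p2 ∧ (p4 ∨ ¬p4)) ∨ ¬((p4 ∨ p4) ∧ p2 ∨ p4 ∧ ¬p2) ∧ p4 ∨ p4 ∧ p4
    = ¬(p2 ∧ (p4 ∨ ¬p4)) ∨ ¬(p4 ∧ p2 ∨ p4 ∧ ¬p2) ∧ p4 ∨ p4 ∧ p4
    = ¬p2 ∨ ¬(p4 ∧ p2 ∨ p4 ∧ ¬p2) ∧ p4 ∨ p4 ∧ p4
    = ¬p2 ∨ ¬p4 ∧ p4 ∨ p4 ∧ p4
    = ¬p2 ∨ p4
Both reduce to ¬p2 ∨ p4, so they are equivalent.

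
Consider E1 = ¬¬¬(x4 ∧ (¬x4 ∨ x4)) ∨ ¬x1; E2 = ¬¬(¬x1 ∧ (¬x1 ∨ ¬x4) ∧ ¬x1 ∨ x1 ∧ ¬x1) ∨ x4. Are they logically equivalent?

E1: ¬¬¬(x4 ∧ (¬x4 ∨ x4)) ∨ ¬x1
    = ¬(x4 ∧ (¬x4 ∨ x4)) ∨ ¬x1   [double negation]
    = ¬x4 ∨ ¬x1   [complement / identity]
E2: ¬¬(¬x1 ∧ (¬x1 ∨ ¬x4) ∧ ¬x1 ∨ x1 ∧ ¬x1) ∨ x4
    = ¬¬(¬x1 ∧ ¬x1 ∨ x1 ∧ ¬x1) ∨ x4   [absorption]
    = ¬x1 ∧ ¬x1 ∨ x1 ∧ ¬x1 ∨ x4   [double negation]
    = ¬x1 ∨ x4   [distribution]
These differ: at x1=1, x4=1, E1 = 0 but E2 = 1.

No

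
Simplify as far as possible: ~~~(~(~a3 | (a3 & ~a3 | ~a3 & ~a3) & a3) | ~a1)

~~~(~(~a3 | (a3 & ~a3 | ~a3 & ~a3) & a3) | ~a1)
= ~(~(~a3 | (a3 & ~a3 | ~a3 & ~a3) & a3) | ~a1)   — double negation
= (~a3 | (a3 & ~a3 | ~a3 & ~a3) & a3) & a1   — De Morgan
= (~a3 | ~a3 & a3) & a1   — distribution
= ~a3 & a1   — complement / identity

~a3 & a1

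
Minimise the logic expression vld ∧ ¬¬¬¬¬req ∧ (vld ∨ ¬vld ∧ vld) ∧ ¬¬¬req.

vld ∧ ¬¬¬¬¬req ∧ (vld ∨ ¬vld ∧ vld) ∧ ¬¬¬req
= vld ∧ ¬¬¬¬¬req ∧ vld ∧ ¬¬¬req   — complement / identity
= vld ∧ ¬¬¬req ∧ vld ∧ ¬¬¬req   — double negation
= vld ∧ ¬¬¬req   — idempotence
= vld ∧ ¬req   — double negation

vld ∧ ¬req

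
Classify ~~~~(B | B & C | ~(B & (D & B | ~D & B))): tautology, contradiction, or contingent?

~~~~(B | B & C | ~(B & (D & B | ~D & B)))
= ~~~~(B | B & C | ~(B & B))   [distribution]
= ~~(B | B & C | ~(B & B))   [double negation]
= ~~(B | ~(B & B))   [absorption]
= B | ~(B & B)   [double negation]
= B | ~B   [idempotence]
= 1   [complement]

tautology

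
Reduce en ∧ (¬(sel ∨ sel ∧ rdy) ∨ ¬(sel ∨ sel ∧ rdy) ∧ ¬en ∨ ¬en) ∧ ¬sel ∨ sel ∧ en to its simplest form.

en ∧ (¬(sel ∨ sel ∧ rdy) ∨ ¬(sel ∨ sel ∧ rdy) ∧ ¬en ∨ ¬en) ∧ ¬sel ∨ sel ∧ en
= en ∧ (¬(sel ∨ sel ∧ rdy) ∨ ¬en) ∧ ¬sel ∨ sel ∧ en   — absorption
= en ∧ (¬sel ∨ ¬en) ∧ ¬sel ∨ sel ∧ en   — absorption
= en ∧ ¬sel ∨ sel ∧ en   — absorption
= en   — distribution

en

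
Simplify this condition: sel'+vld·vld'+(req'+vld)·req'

sel'+req'

sel'+vld·vld'+(req'+vld)·req'
= sel'+vld·vld'+req'   [absorption]
= sel'+req'   [complement / identity]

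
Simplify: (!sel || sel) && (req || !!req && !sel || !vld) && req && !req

false

(!sel || sel) && (req || !!req && !sel || !vld) && req && !req
= (req || !!req && !sel || !vld) && req && !req
= (req || req && !sel || !vld) && req && !req
= (req || !vld) && req && !req
= req && !req
= false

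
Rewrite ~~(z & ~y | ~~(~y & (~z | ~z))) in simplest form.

~~(z & ~y | ~~(~y & (~z | ~z)))
= z & ~y | ~~(~y & (~z | ~z))   [double negation]
= z & ~y | ~~(~y & ~z)   [idempotence]
= z & ~y | ~y & ~z   [double negation]
= ~y   [distribution]

~y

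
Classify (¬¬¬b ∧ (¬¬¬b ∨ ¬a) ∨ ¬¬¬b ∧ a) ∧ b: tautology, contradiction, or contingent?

contradiction

(¬¬¬b ∧ (¬¬¬b ∨ ¬a) ∨ ¬¬¬b ∧ a) ∧ b
= (¬¬¬b ∨ ¬¬¬b ∧ a) ∧ b   [absorption]
= ¬¬¬b ∧ b   [absorption]
= ¬b ∧ b   [double negation]
= False   [complement]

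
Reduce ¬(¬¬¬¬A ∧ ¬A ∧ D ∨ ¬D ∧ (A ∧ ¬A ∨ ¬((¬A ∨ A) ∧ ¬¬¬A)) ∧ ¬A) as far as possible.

True

¬(¬¬¬¬A ∧ ¬A ∧ D ∨ ¬D ∧ (A ∧ ¬A ∨ ¬((¬A ∨ A) ∧ ¬¬¬A)) ∧ ¬A)
= ¬(¬¬¬¬A ∧ ¬A ∧ D ∨ ¬D ∧ (A ∧ ¬A ∨ ¬¬¬¬A) ∧ ¬A)   (complement / identity)
= ¬(¬¬¬¬A ∧ ¬A ∧ D ∨ ¬D ∧ ¬¬¬¬A ∧ ¬A)   (complement / identity)
= ¬(¬¬¬¬A ∧ ¬A)   (distribution)
= ¬(¬¬A ∧ ¬A)   (double negation)
= ¬A ∨ A   (De Morgan)
= True   (complement)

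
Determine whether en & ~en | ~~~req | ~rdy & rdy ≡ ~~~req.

E1: en & ~en | ~~~req | ~rdy & rdy
    = en & ~en | ~~~req   [complement / identity]
    = ~~~req   [complement / identity]
    = ~req   [double negation]
E2: ~~~req
    = ~req   [double negation]
Both reduce to ~req, so they are equivalent.

Yes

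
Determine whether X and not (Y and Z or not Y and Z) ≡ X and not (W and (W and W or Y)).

E1: X and not (Y and Z or not Y and Z)
    = X and not Z   [distribution]
E2: X and not (W and (W and W or Y))
    = X and not (W and (W or Y))   [idempotence]
    = X and not W   [absorption]
These differ: at W=0, X=1, Y=0, Z=1, E1 = 0 but E2 = 1.

No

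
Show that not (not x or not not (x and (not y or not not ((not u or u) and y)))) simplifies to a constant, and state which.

False

not (not x or not not (x and (not y or not not ((not u or u) and y))))
= not (not x or not not (x and (not y or not not y)))   [complement / identity]
= x and not (x and (not y or not not y))   [De Morgan]
= x and not (x and (not y or y))   [double negation]
= x and not x   [complement / identity]
= False   [complement]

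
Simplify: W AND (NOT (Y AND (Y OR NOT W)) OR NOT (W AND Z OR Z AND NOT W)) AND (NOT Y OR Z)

W AND NOT Y

W AND (NOT (Y AND (Y OR NOT W)) OR NOT (W AND Z OR Z AND NOT W)) AND (NOT Y OR Z)
= W AND (NOT Y OR NOT (W AND Z OR Z AND NOT W)) AND (NOT Y OR Z)
= W AND (NOT (W AND Z OR Z AND NOT W) AND Z OR NOT Y)
= W AND (NOT Z AND Z OR NOT Y)
= W AND NOT Y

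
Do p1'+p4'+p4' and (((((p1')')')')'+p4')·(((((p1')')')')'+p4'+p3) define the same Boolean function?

E1: p1'+p4'+p4'
    = p1'+p4'   — idempotence
E2: (((((p1')')')')'+p4')·(((((p1')')')')'+p4'+p3)
    = ((((p1')')')')'+p4'   — absorption
    = ((p1')')'+p4'   — double negation
    = p1'+p4'   — double negation
Both reduce to p1'+p4', so they are equivalent.

Yes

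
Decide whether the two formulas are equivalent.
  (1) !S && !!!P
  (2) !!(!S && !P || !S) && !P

Yes

E1: !S && !!!P
    = !S && !P   — double negation
E2: !!(!S && !P || !S) && !P
    = !!!S && !P   — absorption
    = !S && !P   — double negation
Both reduce to !S && !P, so they are equivalent.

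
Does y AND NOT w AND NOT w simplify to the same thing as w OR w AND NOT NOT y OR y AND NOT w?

No

E1: y AND NOT w AND NOT w
    = y AND NOT w   (idempotence)
E2: w OR w AND NOT NOT y OR y AND NOT w
    = w OR w AND y OR y AND NOT w   (double negation)
    = w OR y   (distribution)
These differ: at w=1, y=0, E1 = 0 but E2 = 1.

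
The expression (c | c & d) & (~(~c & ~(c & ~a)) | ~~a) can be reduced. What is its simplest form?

(c | c & d) & (~(~c & ~(c & ~a)) | ~~a)
= (c | c & d) & (~(~c & ~(c & ~a)) | a)   [double negation]
= c & (~(~c & ~(c & ~a)) | a)   [absorption]
= c & (c | c & ~a | a)   [De Morgan]
= c & (c | a)   [absorption]
= c   [absorption]

c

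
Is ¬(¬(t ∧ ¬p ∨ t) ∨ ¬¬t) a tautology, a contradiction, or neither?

contradiction

¬(¬(t ∧ ¬p ∨ t) ∨ ¬¬t)
= ¬(¬t ∨ ¬¬t)   (absorption)
= t ∧ ¬t   (De Morgan)
= False   (complement)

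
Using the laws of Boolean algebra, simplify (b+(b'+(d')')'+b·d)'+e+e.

(b+(b'+(d')')'+b·d)'+e+e
= (b+(b'+(d')')'+b·d)'+e   (idempotence)
= (b+b·d'+b·d)'+e   (De Morgan)
= (b+b)'+e   (distribution)
= b'+e   (idempotence)

b'+e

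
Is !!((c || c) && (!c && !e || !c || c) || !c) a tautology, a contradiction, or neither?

!!((c || c) && (!c && !e || !c || c) || !c)
= (c || c) && (!c && !e || !c || c) || !c   [double negation]
= (c || c) && (!c || c) || !c   [absorption]
= c && !c || c || !c   [distribution]
= c || !c   [complement / identity]
= true   [complement]

tautology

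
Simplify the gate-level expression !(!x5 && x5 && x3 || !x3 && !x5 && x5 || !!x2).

!(!x5 && x5 && x3 || !x3 && !x5 && x5 || !!x2)
= !(!x5 && x5 || !!x2)
= !!!x2
= !x2

!x2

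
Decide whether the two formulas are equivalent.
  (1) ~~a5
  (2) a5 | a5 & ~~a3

Yes

E1: ~~a5
    = a5   [double negation]
E2: a5 | a5 & ~~a3
    = a5 | a5 & a3   [double negation]
    = a5   [absorption]
Both reduce to a5, so they are equivalent.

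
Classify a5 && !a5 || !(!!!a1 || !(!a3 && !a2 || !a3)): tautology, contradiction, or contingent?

contingent

a5 && !a5 || !(!!!a1 || !(!a3 && !a2 || !a3))
= a5 && !a5 || !(!!!a1 || !!a3)   — absorption
= !(!!!a1 || !!a3)   — complement / identity
= !(!a1 || !!a3)   — double negation
= a1 && !a3   — De Morgan
This depends on a1, a3, so it is not a constant.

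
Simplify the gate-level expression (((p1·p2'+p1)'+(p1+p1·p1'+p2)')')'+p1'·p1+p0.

(((p1·p2'+p1)'+(p1+p1·p1'+p2)')')'+p1'·p1+p0
= (((p1·p2'+p1)'+(p1+p1·p1'+p2)')')'+p0   [complement / identity]
= ((p1'+(p1+p1·p1'+p2)')')'+p0   [absorption]
= (p1·(p1+p1·p1'+p2))'+p0   [De Morgan]
= (p1·(p1+p2))'+p0   [complement / identity]
= p1'+p0   [absorption]

p1'+p0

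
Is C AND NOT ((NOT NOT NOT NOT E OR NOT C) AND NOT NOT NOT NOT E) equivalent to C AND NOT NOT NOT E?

Yes

E1: C AND NOT ((NOT NOT NOT NOT E OR NOT C) AND NOT NOT NOT NOT E)
    = C AND NOT NOT NOT NOT NOT E
    = C AND NOT NOT NOT E
    = C AND NOT E
E2: C AND NOT NOT NOT E
    = C AND NOT E
Both reduce to C AND NOT E, so they are equivalent.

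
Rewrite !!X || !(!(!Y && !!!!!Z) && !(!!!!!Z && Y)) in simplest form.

!!X || !(!(!Y && !!!!!Z) && !(!!!!!Z && Y))
= X || !(!(!Y && !!!!!Z) && !(!!!!!Z && Y))   — double negation
= X || !Y && !!!!!Z || !!!!!Z && Y   — De Morgan
= X || !!!!!Z   — distribution
= X || !!!Z   — double negation
= X || !Z   — double negation

X || !Z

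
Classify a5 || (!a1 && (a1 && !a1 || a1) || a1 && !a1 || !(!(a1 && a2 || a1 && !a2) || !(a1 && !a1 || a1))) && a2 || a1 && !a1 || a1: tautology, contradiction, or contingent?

contingent

a5 || (!a1 && (a1 && !a1 || a1) || a1 && !a1 || !(!(a1 && a2 || a1 && !a2) || !(a1 && !a1 || a1))) && a2 || a1 && !a1 || a1
= a5 || (!a1 && (a1 && !a1 || a1) || a1 && !a1 || !(!a1 || !(a1 && !a1 || a1))) && a2 || a1 && !a1 || a1
= a5 || (!a1 && (a1 && !a1 || a1) || !(!a1 || !(a1 && !a1 || a1))) && a2 || a1 && !a1 || a1
= a5 || (!a1 && (a1 && !a1 || a1) || a1 && (a1 && !a1 || a1)) && a2 || a1 && !a1 || a1
= a5 || (a1 && !a1 || a1) && a2 || a1 && !a1 || a1
= a5 || a1 && !a1 || a1
= a5 || a1
This depends on a1, a5, so it is not a constant.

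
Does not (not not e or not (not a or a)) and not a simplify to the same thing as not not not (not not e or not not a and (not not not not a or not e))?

Yes

E1: not (not not e or not (not a or a)) and not a
    = not e and (not a or a) and not a
    = not e and not a
E2: not not not (not not e or not not a and (not not not not a or not e))
    = not not not (not not e or not not a and (not not a or not e))
    = not not not (not not e or not not a)
    = not (not not e or not not a)
    = not e and not a
Both reduce to not e and not a, so they are equivalent.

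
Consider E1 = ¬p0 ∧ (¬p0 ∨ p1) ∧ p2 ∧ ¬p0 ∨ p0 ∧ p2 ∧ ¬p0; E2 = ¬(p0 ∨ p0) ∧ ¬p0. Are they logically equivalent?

E1: ¬p0 ∧ (¬p0 ∨ p1) ∧ p2 ∧ ¬p0 ∨ p0 ∧ p2 ∧ ¬p0
    = ¬p0 ∧ p2 ∧ ¬p0 ∨ p0 ∧ p2 ∧ ¬p0
    = p2 ∧ ¬p0
E2: ¬(p0 ∨ p0) ∧ ¬p0
    = ¬p0 ∧ ¬p0
    = ¬p0
These differ: at p0=0, p1=1, p2=0, E1 = 0 but E2 = 1.

No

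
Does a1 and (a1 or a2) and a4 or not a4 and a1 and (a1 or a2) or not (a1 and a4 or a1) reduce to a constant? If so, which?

yes, True

a1 and (a1 or a2) and a4 or not a4 and a1 and (a1 or a2) or not (a1 and a4 or a1)
= a1 and (a1 or a2) or not (a1 and a4 or a1)   — distribution
= a1 and (a1 or a2) or not a1   — absorption
= a1 or not a1   — absorption
= True   — complement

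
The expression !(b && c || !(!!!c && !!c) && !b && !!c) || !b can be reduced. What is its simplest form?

!c || !b

!(b && c || !(!!!c && !!c) && !b && !!c) || !b
= !(b && c || (!!c || !c) && !b && !!c) || !b   — De Morgan
= !(b && c || (c || !c) && !b && !!c) || !b   — double negation
= !(b && c || (c || !c) && !b && c) || !b   — double negation
= !(b && c || !b && c) || !b   — complement / identity
= !c || !b   — distribution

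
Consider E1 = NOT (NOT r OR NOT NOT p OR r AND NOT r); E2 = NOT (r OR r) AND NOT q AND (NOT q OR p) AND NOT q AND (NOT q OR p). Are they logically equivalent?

E1: NOT (NOT r OR NOT NOT p OR r AND NOT r)
    = NOT (NOT r OR NOT NOT p)   (complement / identity)
    = r AND NOT p   (De Morgan)
E2: NOT (r OR r) AND NOT q AND (NOT q OR p) AND NOT q AND (NOT q OR p)
    = NOT (r OR r) AND NOT q AND (NOT q OR p)   (idempotence)
    = NOT (r OR r) AND NOT q   (absorption)
    = NOT r AND NOT q   (idempotence)
These differ: at p=0, q=0, r=1, E1 = 1 but E2 = 0.

No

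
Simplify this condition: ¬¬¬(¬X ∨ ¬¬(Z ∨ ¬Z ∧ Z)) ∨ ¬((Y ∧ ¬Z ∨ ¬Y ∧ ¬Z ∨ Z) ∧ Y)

¬¬¬(¬X ∨ ¬¬(Z ∨ ¬Z ∧ Z)) ∨ ¬((Y ∧ ¬Z ∨ ¬Y ∧ ¬Z ∨ Z) ∧ Y)
= ¬¬¬(¬X ∨ ¬¬(Z ∨ ¬Z ∧ Z)) ∨ ¬((¬Z ∨ Z) ∧ Y)   [distribution]
= ¬¬¬(¬X ∨ ¬¬Z) ∨ ¬((¬Z ∨ Z) ∧ Y)   [complement / identity]
= ¬(¬X ∨ ¬¬Z) ∨ ¬((¬Z ∨ Z) ∧ Y)   [double negation]
= X ∧ ¬Z ∨ ¬((¬Z ∨ Z) ∧ Y)   [De Morgan]
= X ∧ ¬Z ∨ ¬Y   [complement / identity]

X ∧ ¬Z ∨ ¬Y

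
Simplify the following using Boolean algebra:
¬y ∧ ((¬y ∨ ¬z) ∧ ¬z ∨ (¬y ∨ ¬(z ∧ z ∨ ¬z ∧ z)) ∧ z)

¬y

¬y ∧ ((¬y ∨ ¬z) ∧ ¬z ∨ (¬y ∨ ¬(z ∧ z ∨ ¬z ∧ z)) ∧ z)
= ¬y ∧ ((¬y ∨ ¬z) ∧ ¬z ∨ (¬y ∨ ¬z) ∧ z)
= ¬y ∧ (¬y ∨ ¬z)
= ¬y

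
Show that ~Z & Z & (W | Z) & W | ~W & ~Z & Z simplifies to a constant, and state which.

~Z & Z & (W | Z) & W | ~W & ~Z & Z
= ~Z & Z & W | ~W & ~Z & Z
= ~Z & Z
= 0

0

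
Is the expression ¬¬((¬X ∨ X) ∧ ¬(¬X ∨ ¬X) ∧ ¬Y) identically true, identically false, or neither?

neither

¬¬((¬X ∨ X) ∧ ¬(¬X ∨ ¬X) ∧ ¬Y)
= (¬X ∨ X) ∧ ¬(¬X ∨ ¬X) ∧ ¬Y   [double negation]
= ¬(¬X ∨ ¬X) ∧ ¬Y   [complement / identity]
= ¬¬X ∧ ¬Y   [idempotence]
= X ∧ ¬Y   [double negation]
This depends on X, Y, so it is not a constant.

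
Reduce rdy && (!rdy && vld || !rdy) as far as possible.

false

rdy && (!rdy && vld || !rdy)
= rdy && !rdy   (absorption)
= false   (complement)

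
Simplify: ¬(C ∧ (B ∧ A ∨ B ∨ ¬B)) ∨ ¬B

¬(C ∧ (B ∧ A ∨ B ∨ ¬B)) ∨ ¬B
= ¬(C ∧ (B ∨ ¬B)) ∨ ¬B
= ¬C ∨ ¬B

¬C ∨ ¬B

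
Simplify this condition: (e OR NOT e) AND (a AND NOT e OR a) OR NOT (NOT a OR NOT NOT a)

a

(e OR NOT e) AND (a AND NOT e OR a) OR NOT (NOT a OR NOT NOT a)
= a AND NOT e OR a OR NOT (NOT a OR NOT NOT a)   (complement / identity)
= a AND NOT e OR a OR a AND NOT a   (De Morgan)
= a AND NOT e OR a   (complement / identity)
= a   (absorption)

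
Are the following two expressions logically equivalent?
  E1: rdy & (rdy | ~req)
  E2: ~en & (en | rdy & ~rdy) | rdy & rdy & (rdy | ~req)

Yes

E1: rdy & (rdy | ~req)
    = rdy   — absorption
E2: ~en & (en | rdy & ~rdy) | rdy & rdy & (rdy | ~req)
    = ~en & en | rdy & rdy & (rdy | ~req)   — complement / identity
    = rdy & rdy & (rdy | ~req)   — complement / identity
    = rdy & rdy   — absorption
    = rdy   — idempotence
Both reduce to rdy, so they are equivalent.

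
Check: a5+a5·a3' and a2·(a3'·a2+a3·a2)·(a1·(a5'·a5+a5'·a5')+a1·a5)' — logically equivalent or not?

No

E1: a5+a5·a3'
    = a5   — absorption
E2: a2·(a3'·a2+a3·a2)·(a1·(a5'·a5+a5'·a5')+a1·a5)'
    = a2·(a3'·a2+a3·a2)·(a1·a5'+a1·a5)'   — distribution
    = a2·(a3'·a2+a3·a2)·a1'   — distribution
    = a2·a2·a1'   — distribution
    = a2·a1'   — idempotence
These differ: at a1=1, a2=0, a3=0, a5=1, E1 = 1 but E2 = 0.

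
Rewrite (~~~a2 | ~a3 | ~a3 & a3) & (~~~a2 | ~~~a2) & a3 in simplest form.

(~~~a2 | ~a3 | ~a3 & a3) & (~~~a2 | ~~~a2) & a3
= (~~~a2 | ~a3) & (~~~a2 | ~~~a2) & a3   (complement / identity)
= (~~~a2 | ~a3) & ~~~a2 & a3   (idempotence)
= ~~~a2 & a3   (absorption)
= ~a2 & a3   (double negation)

~a2 & a3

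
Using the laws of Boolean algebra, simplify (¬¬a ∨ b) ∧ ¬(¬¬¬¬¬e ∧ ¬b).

(¬¬a ∨ b) ∧ ¬(¬¬¬¬¬e ∧ ¬b)
= (¬¬a ∨ b) ∧ ¬(¬¬¬e ∧ ¬b)
= (¬¬a ∨ b) ∧ (¬¬e ∨ b)
= (a ∨ b) ∧ (¬¬e ∨ b)
= a ∧ ¬¬e ∨ b
= a ∧ e ∨ b

a ∧ e ∨ b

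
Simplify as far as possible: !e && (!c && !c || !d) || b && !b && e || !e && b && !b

!e && (!c && !c || !d) || b && !b && e || !e && b && !b
= !e && (!c && !c || !d) || b && !b   — distribution
= !e && (!c && !c || !d)   — complement / identity
= !e && (!c || !d)   — idempotence

!e && (!c || !d)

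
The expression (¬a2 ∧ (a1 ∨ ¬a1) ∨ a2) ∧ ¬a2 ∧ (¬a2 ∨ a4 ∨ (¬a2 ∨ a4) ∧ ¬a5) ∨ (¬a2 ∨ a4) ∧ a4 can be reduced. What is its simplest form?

(¬a2 ∧ (a1 ∨ ¬a1) ∨ a2) ∧ ¬a2 ∧ (¬a2 ∨ a4 ∨ (¬a2 ∨ a4) ∧ ¬a5) ∨ (¬a2 ∨ a4) ∧ a4
= (¬a2 ∧ (a1 ∨ ¬a1) ∨ a2) ∧ ¬a2 ∧ (¬a2 ∨ a4) ∨ (¬a2 ∨ a4) ∧ a4   (absorption)
= (¬a2 ∨ a2) ∧ ¬a2 ∧ (¬a2 ∨ a4) ∨ (¬a2 ∨ a4) ∧ a4   (complement / identity)
= ¬a2 ∧ (¬a2 ∨ a4) ∨ (¬a2 ∨ a4) ∧ a4   (complement / identity)
= (¬a2 ∨ a4) ∧ (¬a2 ∨ a4)   (distribution)
= ¬a2 ∨ a4   (idempotence)

¬a2 ∨ a4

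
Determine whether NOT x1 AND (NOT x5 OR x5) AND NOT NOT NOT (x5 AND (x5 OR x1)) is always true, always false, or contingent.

contingent

NOT x1 AND (NOT x5 OR x5) AND NOT NOT NOT (x5 AND (x5 OR x1))
= NOT x1 AND (NOT x5 OR x5) AND NOT NOT NOT x5
= NOT x1 AND NOT NOT NOT x5
= NOT x1 AND NOT x5
This depends on x1, x5, so it is not a constant.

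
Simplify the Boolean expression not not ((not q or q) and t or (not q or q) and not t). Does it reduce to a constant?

True

not not ((not q or q) and t or (not q or q) and not t)
= not not (not q or q)
= not q or q
= True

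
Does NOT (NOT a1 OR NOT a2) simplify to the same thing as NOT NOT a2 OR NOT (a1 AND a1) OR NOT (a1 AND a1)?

No

E1: NOT (NOT a1 OR NOT a2)
    = a1 AND a2   — De Morgan
E2: NOT NOT a2 OR NOT (a1 AND a1) OR NOT (a1 AND a1)
    = a2 OR NOT (a1 AND a1) OR NOT (a1 AND a1)   — double negation
    = a2 OR NOT (a1 AND a1)   — idempotence
    = a2 OR NOT a1   — idempotence
These differ: at a1=0, a2=0, E1 = 0 but E2 = 1.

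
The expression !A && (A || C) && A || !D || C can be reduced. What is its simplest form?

!D || C

!A && (A || C) && A || !D || C
= !A && A || !D || C
= !D || C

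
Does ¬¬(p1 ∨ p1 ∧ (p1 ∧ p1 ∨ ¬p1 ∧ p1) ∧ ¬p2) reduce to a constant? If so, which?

¬¬(p1 ∨ p1 ∧ (p1 ∧ p1 ∨ ¬p1 ∧ p1) ∧ ¬p2)
= ¬¬(p1 ∨ p1 ∧ p1 ∧ ¬p2)   — distribution
= ¬¬(p1 ∨ p1 ∧ ¬p2)   — idempotence
= ¬¬p1   — absorption
= p1   — double negation
This depends on p1, so it is not a constant.

no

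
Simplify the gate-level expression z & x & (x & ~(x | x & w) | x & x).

z & x

z & x & (x & ~(x | x & w) | x & x)
= z & x & (x & ~x | x & x)   (absorption)
= z & x & x   (distribution)
= z & x   (idempotence)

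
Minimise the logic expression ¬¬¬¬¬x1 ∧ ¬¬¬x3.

¬¬¬¬¬x1 ∧ ¬¬¬x3
= ¬¬¬x1 ∧ ¬¬¬x3   — double negation
= ¬¬¬x1 ∧ ¬x3   — double negation
= ¬x1 ∧ ¬x3   — double negation

¬x1 ∧ ¬x3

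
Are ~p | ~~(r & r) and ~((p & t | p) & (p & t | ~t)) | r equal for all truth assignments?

E1: ~p | ~~(r & r)
    = ~p | r & r   — double negation
    = ~p | r   — idempotence
E2: ~((p & t | p) & (p & t | ~t)) | r
    = ~(p & ~t | p & t) | r   — distribution
    = ~p | r   — distribution
Both reduce to ~p | r, so they are equivalent.

Yes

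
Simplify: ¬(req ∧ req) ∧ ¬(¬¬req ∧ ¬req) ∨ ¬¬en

¬req ∨ en

¬(req ∧ req) ∧ ¬(¬¬req ∧ ¬req) ∨ ¬¬en
= ¬(req ∧ req) ∧ (¬req ∨ req) ∨ ¬¬en   [De Morgan]
= ¬req ∧ (¬req ∨ req) ∨ ¬¬en   [idempotence]
= ¬req ∨ ¬¬en   [complement / identity]
= ¬req ∨ en   [double negation]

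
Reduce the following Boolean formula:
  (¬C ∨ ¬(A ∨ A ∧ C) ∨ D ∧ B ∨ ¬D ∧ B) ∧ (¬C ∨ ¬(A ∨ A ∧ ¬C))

¬C ∨ ¬A

(¬C ∨ ¬(A ∨ A ∧ C) ∨ D ∧ B ∨ ¬D ∧ B) ∧ (¬C ∨ ¬(A ∨ A ∧ ¬C))
= (¬C ∨ ¬(A ∨ A ∧ C) ∨ B) ∧ (¬C ∨ ¬(A ∨ A ∧ ¬C))   (distribution)
= (¬C ∨ ¬(A ∨ A ∧ C) ∨ B) ∧ (¬C ∨ ¬A)   (absorption)
= (¬C ∨ ¬A ∨ B) ∧ (¬C ∨ ¬A)   (absorption)
= ¬C ∨ ¬A   (absorption)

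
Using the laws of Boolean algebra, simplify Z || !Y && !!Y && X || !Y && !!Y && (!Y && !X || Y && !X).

Z || !Y && !!Y && X || !Y && !!Y && (!Y && !X || Y && !X)
= Z || !Y && !!Y && X || !Y && !!Y && !X   (distribution)
= Z || !Y && !!Y   (distribution)
= Z || !Y && Y   (double negation)
= Z   (complement / identity)

Z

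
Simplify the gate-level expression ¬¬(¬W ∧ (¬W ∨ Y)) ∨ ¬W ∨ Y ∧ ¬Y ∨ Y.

¬¬(¬W ∧ (¬W ∨ Y)) ∨ ¬W ∨ Y ∧ ¬Y ∨ Y
= ¬W ∧ (¬W ∨ Y) ∨ ¬W ∨ Y ∧ ¬Y ∨ Y
= ¬W ∨ ¬W ∨ Y ∧ ¬Y ∨ Y
= ¬W ∨ ¬W ∨ Y
= ¬W ∨ Y

¬W ∨ Y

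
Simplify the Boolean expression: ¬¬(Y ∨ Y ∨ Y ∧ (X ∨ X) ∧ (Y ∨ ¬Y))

Y

¬¬(Y ∨ Y ∨ Y ∧ (X ∨ X) ∧ (Y ∨ ¬Y))
= ¬¬(Y ∨ Y ∨ Y ∧ (X ∨ X))   [complement / identity]
= ¬¬(Y ∨ Y ∨ Y ∧ X)   [idempotence]
= ¬¬(Y ∨ Y)   [absorption]
= Y ∨ Y   [double negation]
= Y   [idempotence]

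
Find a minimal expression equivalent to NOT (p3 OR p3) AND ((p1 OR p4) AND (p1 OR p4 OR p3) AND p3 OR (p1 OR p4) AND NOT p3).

NOT p3 AND (p1 OR p4)

NOT (p3 OR p3) AND ((p1 OR p4) AND (p1 OR p4 OR p3) AND p3 OR (p1 OR p4) AND NOT p3)
= NOT p3 AND ((p1 OR p4) AND (p1 OR p4 OR p3) AND p3 OR (p1 OR p4) AND NOT p3)   — idempotence
= NOT p3 AND ((p1 OR p4) AND p3 OR (p1 OR p4) AND NOT p3)   — absorption
= NOT p3 AND (p1 OR p4)   — distribution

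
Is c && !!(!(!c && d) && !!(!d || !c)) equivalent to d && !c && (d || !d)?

No

E1: c && !!(!(!c && d) && !!(!d || !c))
    = c && !!(!(!c && d) && !(d && c))   — De Morgan
    = c && !(!c && d || d && c)   — De Morgan
    = c && !d   — distribution
E2: d && !c && (d || !d)
    = d && !c   — complement / identity
These differ: at c=1, d=0, E1 = 1 but E2 = 0.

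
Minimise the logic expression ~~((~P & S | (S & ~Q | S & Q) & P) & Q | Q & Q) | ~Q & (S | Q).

~~((~P & S | (S & ~Q | S & Q) & P) & Q | Q & Q) | ~Q & (S | Q)
= (~P & S | (S & ~Q | S & Q) & P) & Q | Q & Q | ~Q & (S | Q)
= (~P & S | (S & ~Q | S & Q) & P | Q) & Q | ~Q & (S | Q)
= (~P & S | S & P | Q) & Q | ~Q & (S | Q)
= (S | Q) & Q | ~Q & (S | Q)
= S | Q

S | Q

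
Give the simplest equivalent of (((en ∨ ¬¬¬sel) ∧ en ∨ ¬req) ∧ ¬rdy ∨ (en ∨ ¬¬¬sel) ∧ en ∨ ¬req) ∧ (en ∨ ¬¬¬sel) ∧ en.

en

(((en ∨ ¬¬¬sel) ∧ en ∨ ¬req) ∧ ¬rdy ∨ (en ∨ ¬¬¬sel) ∧ en ∨ ¬req) ∧ (en ∨ ¬¬¬sel) ∧ en
= ((en ∨ ¬¬¬sel) ∧ en ∨ ¬req) ∧ (en ∨ ¬¬¬sel) ∧ en   — absorption
= (en ∨ ¬¬¬sel) ∧ en   — absorption
= (en ∨ ¬sel) ∧ en   — double negation
= en   — absorption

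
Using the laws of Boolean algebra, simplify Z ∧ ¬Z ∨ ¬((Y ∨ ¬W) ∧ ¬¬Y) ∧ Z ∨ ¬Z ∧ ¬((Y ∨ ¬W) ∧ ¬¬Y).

¬Y

Z ∧ ¬Z ∨ ¬((Y ∨ ¬W) ∧ ¬¬Y) ∧ Z ∨ ¬Z ∧ ¬((Y ∨ ¬W) ∧ ¬¬Y)
= Z ∧ ¬Z ∨ ¬((Y ∨ ¬W) ∧ ¬¬Y)   — distribution
= ¬((Y ∨ ¬W) ∧ ¬¬Y)   — complement / identity
= ¬((Y ∨ ¬W) ∧ Y)   — double negation
= ¬Y   — absorption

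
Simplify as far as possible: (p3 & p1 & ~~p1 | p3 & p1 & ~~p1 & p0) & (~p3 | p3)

(p3 & p1 & ~~p1 | p3 & p1 & ~~p1 & p0) & (~p3 | p3)
= p3 & p1 & ~~p1 | p3 & p1 & ~~p1 & p0
= p3 & p1 & ~~p1
= p3 & p1 & p1
= p3 & p1

p3 & p1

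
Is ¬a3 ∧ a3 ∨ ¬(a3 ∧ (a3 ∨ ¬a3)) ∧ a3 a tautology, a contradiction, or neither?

¬a3 ∧ a3 ∨ ¬(a3 ∧ (a3 ∨ ¬a3)) ∧ a3
= ¬a3 ∧ a3 ∨ ¬a3 ∧ a3   — complement / identity
= ¬a3 ∧ a3   — idempotence
= False   — complement

contradiction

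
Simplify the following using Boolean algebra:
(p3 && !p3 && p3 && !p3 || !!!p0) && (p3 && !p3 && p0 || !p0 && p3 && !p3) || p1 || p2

(p3 && !p3 && p3 && !p3 || !!!p0) && (p3 && !p3 && p0 || !p0 && p3 && !p3) || p1 || p2
= (p3 && !p3 && p3 && !p3 || !!!p0) && p3 && !p3 || p1 || p2   [distribution]
= (p3 && !p3 || !!!p0) && p3 && !p3 || p1 || p2   [idempotence]
= (p3 && !p3 || !p0) && p3 && !p3 || p1 || p2   [double negation]
= p3 && !p3 || p1 || p2   [absorption]
= p1 || p2   [complement / identity]

p1 || p2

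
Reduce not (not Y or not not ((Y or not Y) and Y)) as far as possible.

not (not Y or not not ((Y or not Y) and Y))
= Y and not ((Y or not Y) and Y)   (De Morgan)
= Y and not Y   (complement / identity)
= False   (complement)

False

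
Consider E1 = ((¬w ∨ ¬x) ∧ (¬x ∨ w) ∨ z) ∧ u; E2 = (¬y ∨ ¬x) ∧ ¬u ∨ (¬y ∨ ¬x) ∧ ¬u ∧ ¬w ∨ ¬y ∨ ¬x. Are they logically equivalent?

No

E1: ((¬w ∨ ¬x) ∧ (¬x ∨ w) ∨ z) ∧ u
    = (¬w ∧ w ∨ ¬x ∨ z) ∧ u   (distribution)
    = (¬x ∨ z) ∧ u   (complement / identity)
E2: (¬y ∨ ¬x) ∧ ¬u ∨ (¬y ∨ ¬x) ∧ ¬u ∧ ¬w ∨ ¬y ∨ ¬x
    = (¬y ∨ ¬x) ∧ ¬u ∨ ¬y ∨ ¬x   (absorption)
    = ¬y ∨ ¬x   (absorption)
These differ: at u=0, w=0, x=1, y=0, z=0, E1 = 0 but E2 = 1.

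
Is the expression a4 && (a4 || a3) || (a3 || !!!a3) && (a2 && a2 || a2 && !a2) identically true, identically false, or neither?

a4 && (a4 || a3) || (a3 || !!!a3) && (a2 && a2 || a2 && !a2)
= a4 && (a4 || a3) || (a3 || !!!a3) && a2   (distribution)
= a4 && (a4 || a3) || (a3 || !a3) && a2   (double negation)
= a4 && (a4 || a3) || a2   (complement / identity)
= a4 || a2   (absorption)
This depends on a2, a4, so it is not a constant.

neither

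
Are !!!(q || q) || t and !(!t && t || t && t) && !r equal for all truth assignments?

E1: !!!(q || q) || t
    = !(q || q) || t   (double negation)
    = !q || t   (idempotence)
E2: !(!t && t || t && t) && !r
    = !t && !r   (distribution)
These differ: at q=0, r=1, t=1, E1 = 1 but E2 = 0.

No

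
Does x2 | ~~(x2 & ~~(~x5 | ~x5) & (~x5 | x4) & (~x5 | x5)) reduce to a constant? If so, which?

no

x2 | ~~(x2 & ~~(~x5 | ~x5) & (~x5 | x4) & (~x5 | x5))
= x2 | x2 & ~~(~x5 | ~x5) & (~x5 | x4) & (~x5 | x5)   (double negation)
= x2 | x2 & ~~~x5 & (~x5 | x4) & (~x5 | x5)   (idempotence)
= x2 | x2 & ~~~x5 & (~x5 | x4)   (complement / identity)
= x2 | x2 & ~x5 & (~x5 | x4)   (double negation)
= x2 | x2 & ~x5   (absorption)
= x2   (absorption)
This depends on x2, so it is not a constant.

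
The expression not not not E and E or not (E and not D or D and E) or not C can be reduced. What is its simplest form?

not not not E and E or not (E and not D or D and E) or not C
= not not not E and E or not E or not C
= not E and E or not E or not C
= not E or not C

not E or not C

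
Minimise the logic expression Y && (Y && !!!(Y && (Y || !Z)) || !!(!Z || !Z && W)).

Y && (Y && !!!(Y && (Y || !Z)) || !!(!Z || !Z && W))
= Y && (Y && !!!Y || !!(!Z || !Z && W))   (absorption)
= Y && (Y && !!!Y || !!!Z)   (absorption)
= Y && (Y && !!!Y || !Z)   (double negation)
= Y && (Y && !Y || !Z)   (double negation)
= Y && !Z   (complement / identity)

Y && !Z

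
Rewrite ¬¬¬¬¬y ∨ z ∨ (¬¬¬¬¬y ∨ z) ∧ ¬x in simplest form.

¬y ∨ z

¬¬¬¬¬y ∨ z ∨ (¬¬¬¬¬y ∨ z) ∧ ¬x
= ¬¬¬¬¬y ∨ z   [absorption]
= ¬¬¬y ∨ z   [double negation]
= ¬y ∨ z   [double negation]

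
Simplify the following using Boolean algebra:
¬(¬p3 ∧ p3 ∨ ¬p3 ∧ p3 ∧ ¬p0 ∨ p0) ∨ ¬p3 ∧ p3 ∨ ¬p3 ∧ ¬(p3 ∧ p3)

¬(¬p3 ∧ p3 ∨ ¬p3 ∧ p3 ∧ ¬p0 ∨ p0) ∨ ¬p3 ∧ p3 ∨ ¬p3 ∧ ¬(p3 ∧ p3)
= ¬(¬p3 ∧ p3 ∨ ¬p3 ∧ p3 ∧ ¬p0 ∨ p0) ∨ ¬p3 ∧ p3 ∨ ¬p3 ∧ ¬p3   — idempotence
= ¬(¬p3 ∧ p3 ∨ p0) ∨ ¬p3 ∧ p3 ∨ ¬p3 ∧ ¬p3   — absorption
= ¬(¬p3 ∧ p3 ∨ p0) ∨ ¬p3 ∧ (p3 ∨ ¬p3)   — distribution
= ¬(¬p3 ∧ p3 ∨ p0) ∨ ¬p3   — complement / identity
= ¬p0 ∨ ¬p3   — complement / identity

¬p0 ∨ ¬p3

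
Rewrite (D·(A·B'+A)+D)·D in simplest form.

D

(D·(A·B'+A)+D)·D
= (D·A+D)·D   — absorption
= D·D   — absorption
= D   — idempotence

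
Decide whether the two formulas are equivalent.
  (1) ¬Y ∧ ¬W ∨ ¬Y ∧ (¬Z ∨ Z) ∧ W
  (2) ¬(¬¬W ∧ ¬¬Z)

No

E1: ¬Y ∧ ¬W ∨ ¬Y ∧ (¬Z ∨ Z) ∧ W
    = ¬Y ∧ ¬W ∨ ¬Y ∧ W
    = ¬Y
E2: ¬(¬¬W ∧ ¬¬Z)
    = ¬W ∨ ¬Z
These differ: at W=0, Y=1, Z=0, E1 = 0 but E2 = 1.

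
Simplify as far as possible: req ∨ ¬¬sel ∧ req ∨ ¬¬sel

req ∨ sel

req ∨ ¬¬sel ∧ req ∨ ¬¬sel
= req ∨ ¬¬sel
= req ∨ sel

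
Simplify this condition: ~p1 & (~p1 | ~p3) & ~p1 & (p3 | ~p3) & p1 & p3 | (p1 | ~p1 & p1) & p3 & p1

~p1 & (~p1 | ~p3) & ~p1 & (p3 | ~p3) & p1 & p3 | (p1 | ~p1 & p1) & p3 & p1
= ~p1 & (~p1 | ~p3) & ~p1 & p1 & p3 | (p1 | ~p1 & p1) & p3 & p1   (complement / identity)
= ~p1 & (~p1 | ~p3) & ~p1 & p1 & p3 | p1 & p3 & p1   (complement / identity)
= ~p1 & ~p1 & p1 & p3 | p1 & p3 & p1   (absorption)
= ~p1 & p1 & p3 | p1 & p3 & p1   (idempotence)
= p1 & p3   (distribution)

p1 & p3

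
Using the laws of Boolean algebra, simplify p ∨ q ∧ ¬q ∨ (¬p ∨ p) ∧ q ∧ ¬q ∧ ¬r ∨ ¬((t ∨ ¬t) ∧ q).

p ∨ q ∧ ¬q ∨ (¬p ∨ p) ∧ q ∧ ¬q ∧ ¬r ∨ ¬((t ∨ ¬t) ∧ q)
= p ∨ q ∧ ¬q ∨ (¬p ∨ p) ∧ q ∧ ¬q ∧ ¬r ∨ ¬q   (complement / identity)
= p ∨ q ∧ ¬q ∨ q ∧ ¬q ∧ ¬r ∨ ¬q   (complement / identity)
= p ∨ q ∧ ¬q ∨ ¬q   (absorption)
= p ∨ ¬q   (complement / identity)

p ∨ ¬q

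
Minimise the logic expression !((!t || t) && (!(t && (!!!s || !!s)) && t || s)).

!((!t || t) && (!(t && (!!!s || !!s)) && t || s))
= !(!(t && (!!!s || !!s)) && t || s)
= !(!(t && (!!!s || s)) && t || s)
= !(!(t && (!s || s)) && t || s)
= !(!t && t || s)
= !s

!s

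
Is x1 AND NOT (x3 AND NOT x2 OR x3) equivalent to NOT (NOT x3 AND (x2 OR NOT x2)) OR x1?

E1: x1 AND NOT (x3 AND NOT x2 OR x3)
    = x1 AND NOT x3   [absorption]
E2: NOT (NOT x3 AND (x2 OR NOT x2)) OR x1
    = NOT NOT x3 OR x1   [complement / identity]
    = x3 OR x1   [double negation]
These differ: at x1=0, x2=0, x3=1, E1 = 0 but E2 = 1.

No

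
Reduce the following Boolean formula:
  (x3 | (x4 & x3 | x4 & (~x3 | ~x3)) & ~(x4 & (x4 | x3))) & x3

x3

(x3 | (x4 & x3 | x4 & (~x3 | ~x3)) & ~(x4 & (x4 | x3))) & x3
= (x3 | (x4 & x3 | x4 & ~x3) & ~(x4 & (x4 | x3))) & x3   — idempotence
= (x3 | x4 & ~(x4 & (x4 | x3))) & x3   — distribution
= (x3 | x4 & ~x4) & x3   — absorption
= x3 & x3   — complement / identity
= x3   — idempotence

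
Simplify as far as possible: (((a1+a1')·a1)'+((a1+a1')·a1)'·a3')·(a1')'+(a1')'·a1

a1

(((a1+a1')·a1)'+((a1+a1')·a1)'·a3')·(a1')'+(a1')'·a1
= ((a1+a1')·a1)'·(a1')'+(a1')'·a1   (absorption)
= a1'·(a1')'+(a1')'·a1   (complement / identity)
= (a1')'   (distribution)
= a1   (double negation)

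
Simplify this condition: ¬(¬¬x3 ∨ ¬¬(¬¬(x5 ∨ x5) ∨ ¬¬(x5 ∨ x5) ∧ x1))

¬(¬¬x3 ∨ ¬¬(¬¬(x5 ∨ x5) ∨ ¬¬(x5 ∨ x5) ∧ x1))
= ¬(¬¬x3 ∨ ¬¬¬¬(x5 ∨ x5))   [absorption]
= ¬(¬¬x3 ∨ ¬¬¬¬x5)   [idempotence]
= ¬x3 ∧ ¬¬¬x5   [De Morgan]
= ¬x3 ∧ ¬x5   [double negation]

¬x3 ∧ ¬x5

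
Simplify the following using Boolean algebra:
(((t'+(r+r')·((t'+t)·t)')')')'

(((t'+(r+r')·((t'+t)·t)')')')'
= (((t'+(r+r')·t')')')'   — complement / identity
= (((t'+t')')')'   — complement / identity
= (((t')')')'   — idempotence
= (t')'   — double negation
= t   — double negation

t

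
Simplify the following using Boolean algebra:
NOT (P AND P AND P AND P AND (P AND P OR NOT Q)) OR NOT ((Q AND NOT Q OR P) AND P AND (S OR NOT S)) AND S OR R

NOT P OR R

NOT (P AND P AND P AND P AND (P AND P OR NOT Q)) OR NOT ((Q AND NOT Q OR P) AND P AND (S OR NOT S)) AND S OR R
= NOT (P AND P AND P AND P) OR NOT ((Q AND NOT Q OR P) AND P AND (S OR NOT S)) AND S OR R   — absorption
= NOT (P AND P AND P AND P) OR NOT ((Q AND NOT Q OR P) AND P) AND S OR R   — complement / identity
= NOT (P AND P) OR NOT ((Q AND NOT Q OR P) AND P) AND S OR R   — idempotence
= NOT (P AND P) OR NOT (P AND P) AND S OR R   — complement / identity
= NOT (P AND P) OR R   — absorption
= NOT P OR R   — idempotence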